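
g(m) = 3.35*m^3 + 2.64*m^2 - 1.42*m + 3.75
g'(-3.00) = 73.19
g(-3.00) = -58.68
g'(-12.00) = 1382.42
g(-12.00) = -5387.85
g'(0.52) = 4.04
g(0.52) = 4.20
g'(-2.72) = 58.57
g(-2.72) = -40.27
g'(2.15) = 56.39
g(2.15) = 46.19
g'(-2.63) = 54.21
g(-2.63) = -35.20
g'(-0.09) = -1.81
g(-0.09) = 3.90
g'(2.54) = 76.83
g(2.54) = 72.07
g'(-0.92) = 2.23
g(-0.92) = 4.68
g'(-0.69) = -0.28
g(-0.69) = 4.89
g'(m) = 10.05*m^2 + 5.28*m - 1.42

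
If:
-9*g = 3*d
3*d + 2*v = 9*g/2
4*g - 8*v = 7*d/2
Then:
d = 0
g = 0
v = 0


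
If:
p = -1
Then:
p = -1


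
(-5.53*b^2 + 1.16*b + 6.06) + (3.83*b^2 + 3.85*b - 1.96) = -1.7*b^2 + 5.01*b + 4.1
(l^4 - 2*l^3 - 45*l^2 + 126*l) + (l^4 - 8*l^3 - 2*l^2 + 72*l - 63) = 2*l^4 - 10*l^3 - 47*l^2 + 198*l - 63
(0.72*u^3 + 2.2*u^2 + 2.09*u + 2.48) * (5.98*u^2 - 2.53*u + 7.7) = 4.3056*u^5 + 11.3344*u^4 + 12.4762*u^3 + 26.4827*u^2 + 9.8186*u + 19.096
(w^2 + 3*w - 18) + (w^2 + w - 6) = 2*w^2 + 4*w - 24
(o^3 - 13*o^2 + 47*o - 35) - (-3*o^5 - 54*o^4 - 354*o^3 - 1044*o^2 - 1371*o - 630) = 3*o^5 + 54*o^4 + 355*o^3 + 1031*o^2 + 1418*o + 595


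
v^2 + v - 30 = (v - 5)*(v + 6)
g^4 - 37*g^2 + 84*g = g*(g - 4)*(g - 3)*(g + 7)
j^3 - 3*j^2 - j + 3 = (j - 3)*(j - 1)*(j + 1)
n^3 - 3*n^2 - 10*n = n*(n - 5)*(n + 2)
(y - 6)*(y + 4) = y^2 - 2*y - 24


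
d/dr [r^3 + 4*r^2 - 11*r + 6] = 3*r^2 + 8*r - 11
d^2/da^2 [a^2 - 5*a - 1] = 2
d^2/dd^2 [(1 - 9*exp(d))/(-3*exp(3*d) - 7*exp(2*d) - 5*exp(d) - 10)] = (324*exp(6*d) + 486*exp(5*d) - 330*exp(4*d) - 4051*exp(3*d) - 3615*exp(2*d) - 195*exp(d) + 950)*exp(d)/(27*exp(9*d) + 189*exp(8*d) + 576*exp(7*d) + 1243*exp(6*d) + 2220*exp(5*d) + 2895*exp(4*d) + 3125*exp(3*d) + 2850*exp(2*d) + 1500*exp(d) + 1000)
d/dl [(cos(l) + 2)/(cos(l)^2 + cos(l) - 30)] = (cos(l)^2 + 4*cos(l) + 32)*sin(l)/(cos(l)^2 + cos(l) - 30)^2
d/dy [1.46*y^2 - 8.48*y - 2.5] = 2.92*y - 8.48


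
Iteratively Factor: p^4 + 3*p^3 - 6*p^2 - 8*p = (p)*(p^3 + 3*p^2 - 6*p - 8) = p*(p + 1)*(p^2 + 2*p - 8) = p*(p + 1)*(p + 4)*(p - 2)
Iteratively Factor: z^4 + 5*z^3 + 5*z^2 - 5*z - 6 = (z + 3)*(z^3 + 2*z^2 - z - 2) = (z - 1)*(z + 3)*(z^2 + 3*z + 2) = (z - 1)*(z + 2)*(z + 3)*(z + 1)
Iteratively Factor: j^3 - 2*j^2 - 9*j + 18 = (j - 2)*(j^2 - 9) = (j - 2)*(j + 3)*(j - 3)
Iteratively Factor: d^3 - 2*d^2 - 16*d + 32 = (d - 4)*(d^2 + 2*d - 8) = (d - 4)*(d + 4)*(d - 2)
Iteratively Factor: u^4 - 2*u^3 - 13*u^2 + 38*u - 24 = (u - 3)*(u^3 + u^2 - 10*u + 8) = (u - 3)*(u - 1)*(u^2 + 2*u - 8) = (u - 3)*(u - 1)*(u + 4)*(u - 2)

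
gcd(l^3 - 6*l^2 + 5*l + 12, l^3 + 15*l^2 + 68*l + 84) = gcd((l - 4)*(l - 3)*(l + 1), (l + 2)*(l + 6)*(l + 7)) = 1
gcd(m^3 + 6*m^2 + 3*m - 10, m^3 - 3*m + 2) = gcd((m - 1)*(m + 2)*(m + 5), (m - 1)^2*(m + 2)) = m^2 + m - 2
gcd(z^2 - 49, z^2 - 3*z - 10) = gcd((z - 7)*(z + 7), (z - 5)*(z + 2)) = 1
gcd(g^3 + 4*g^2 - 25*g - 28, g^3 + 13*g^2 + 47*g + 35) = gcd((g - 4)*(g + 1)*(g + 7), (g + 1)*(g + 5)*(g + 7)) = g^2 + 8*g + 7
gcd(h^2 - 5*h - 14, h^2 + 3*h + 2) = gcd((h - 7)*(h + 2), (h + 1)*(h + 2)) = h + 2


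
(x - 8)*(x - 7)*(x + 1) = x^3 - 14*x^2 + 41*x + 56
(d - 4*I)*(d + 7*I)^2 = d^3 + 10*I*d^2 + 7*d + 196*I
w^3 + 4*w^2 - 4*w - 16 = (w - 2)*(w + 2)*(w + 4)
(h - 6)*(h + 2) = h^2 - 4*h - 12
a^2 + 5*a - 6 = (a - 1)*(a + 6)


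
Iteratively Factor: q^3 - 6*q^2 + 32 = (q + 2)*(q^2 - 8*q + 16) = (q - 4)*(q + 2)*(q - 4)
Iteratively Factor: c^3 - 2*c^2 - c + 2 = (c - 1)*(c^2 - c - 2) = (c - 2)*(c - 1)*(c + 1)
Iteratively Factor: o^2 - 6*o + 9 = (o - 3)*(o - 3)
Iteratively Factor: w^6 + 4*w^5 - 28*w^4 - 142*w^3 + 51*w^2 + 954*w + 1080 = (w + 4)*(w^5 - 28*w^3 - 30*w^2 + 171*w + 270) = (w + 3)*(w + 4)*(w^4 - 3*w^3 - 19*w^2 + 27*w + 90) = (w + 2)*(w + 3)*(w + 4)*(w^3 - 5*w^2 - 9*w + 45) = (w + 2)*(w + 3)^2*(w + 4)*(w^2 - 8*w + 15) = (w - 3)*(w + 2)*(w + 3)^2*(w + 4)*(w - 5)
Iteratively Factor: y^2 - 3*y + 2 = (y - 2)*(y - 1)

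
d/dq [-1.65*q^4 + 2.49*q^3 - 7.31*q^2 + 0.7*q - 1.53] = -6.6*q^3 + 7.47*q^2 - 14.62*q + 0.7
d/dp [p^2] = 2*p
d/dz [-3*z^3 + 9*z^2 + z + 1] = -9*z^2 + 18*z + 1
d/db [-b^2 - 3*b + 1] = -2*b - 3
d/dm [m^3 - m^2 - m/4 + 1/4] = 3*m^2 - 2*m - 1/4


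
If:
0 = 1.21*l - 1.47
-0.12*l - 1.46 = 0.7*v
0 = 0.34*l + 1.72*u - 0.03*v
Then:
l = 1.21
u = -0.28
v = -2.29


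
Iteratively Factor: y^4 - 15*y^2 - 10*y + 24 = (y + 3)*(y^3 - 3*y^2 - 6*y + 8) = (y - 4)*(y + 3)*(y^2 + y - 2) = (y - 4)*(y + 2)*(y + 3)*(y - 1)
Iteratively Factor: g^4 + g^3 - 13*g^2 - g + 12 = (g + 4)*(g^3 - 3*g^2 - g + 3) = (g - 1)*(g + 4)*(g^2 - 2*g - 3) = (g - 3)*(g - 1)*(g + 4)*(g + 1)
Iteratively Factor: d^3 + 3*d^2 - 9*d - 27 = (d + 3)*(d^2 - 9) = (d - 3)*(d + 3)*(d + 3)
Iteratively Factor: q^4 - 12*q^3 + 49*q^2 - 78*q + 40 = (q - 1)*(q^3 - 11*q^2 + 38*q - 40) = (q - 5)*(q - 1)*(q^2 - 6*q + 8) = (q - 5)*(q - 2)*(q - 1)*(q - 4)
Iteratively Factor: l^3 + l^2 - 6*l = (l)*(l^2 + l - 6) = l*(l + 3)*(l - 2)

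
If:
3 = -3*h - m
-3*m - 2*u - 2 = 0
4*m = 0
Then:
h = -1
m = 0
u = -1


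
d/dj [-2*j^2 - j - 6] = -4*j - 1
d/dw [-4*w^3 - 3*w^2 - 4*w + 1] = -12*w^2 - 6*w - 4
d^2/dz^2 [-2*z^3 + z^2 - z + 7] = 2 - 12*z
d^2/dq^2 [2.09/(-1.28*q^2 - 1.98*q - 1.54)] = (6.848512*q^2 + 10.593792*q - 2.09*(2.56*q + 1.98)*(5.12*q + 3.96) + 8.239616)/(1.28*q^2 + 1.98*q + 1.54)^3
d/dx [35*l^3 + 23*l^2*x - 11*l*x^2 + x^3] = 23*l^2 - 22*l*x + 3*x^2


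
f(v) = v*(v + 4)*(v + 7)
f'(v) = v*(v + 4) + v*(v + 7) + (v + 4)*(v + 7) = 3*v^2 + 22*v + 28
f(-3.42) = -7.10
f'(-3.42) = -12.15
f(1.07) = 43.78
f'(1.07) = 54.97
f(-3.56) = -5.39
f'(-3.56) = -12.30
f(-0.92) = -17.23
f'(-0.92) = 10.30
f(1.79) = 91.10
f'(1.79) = 76.99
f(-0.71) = -14.69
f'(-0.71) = 13.89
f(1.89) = 98.96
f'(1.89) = 80.30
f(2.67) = 172.21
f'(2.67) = 108.13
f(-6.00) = 12.00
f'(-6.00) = 4.00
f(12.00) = 3648.00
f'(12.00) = 724.00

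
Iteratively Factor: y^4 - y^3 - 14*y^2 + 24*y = (y - 2)*(y^3 + y^2 - 12*y) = y*(y - 2)*(y^2 + y - 12) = y*(y - 2)*(y + 4)*(y - 3)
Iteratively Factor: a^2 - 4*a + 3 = (a - 1)*(a - 3)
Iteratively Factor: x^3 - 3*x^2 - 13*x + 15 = (x - 1)*(x^2 - 2*x - 15) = (x - 1)*(x + 3)*(x - 5)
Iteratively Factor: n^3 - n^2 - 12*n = (n + 3)*(n^2 - 4*n) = n*(n + 3)*(n - 4)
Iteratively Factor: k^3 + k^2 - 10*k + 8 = (k - 1)*(k^2 + 2*k - 8) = (k - 2)*(k - 1)*(k + 4)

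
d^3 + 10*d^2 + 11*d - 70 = (d - 2)*(d + 5)*(d + 7)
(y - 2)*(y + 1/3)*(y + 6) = y^3 + 13*y^2/3 - 32*y/3 - 4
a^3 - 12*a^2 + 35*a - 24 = (a - 8)*(a - 3)*(a - 1)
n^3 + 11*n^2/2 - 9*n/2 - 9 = (n - 3/2)*(n + 1)*(n + 6)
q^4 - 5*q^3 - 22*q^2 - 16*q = q*(q - 8)*(q + 1)*(q + 2)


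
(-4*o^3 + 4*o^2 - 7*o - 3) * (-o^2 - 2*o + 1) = 4*o^5 + 4*o^4 - 5*o^3 + 21*o^2 - o - 3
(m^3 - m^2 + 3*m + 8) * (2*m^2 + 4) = 2*m^5 - 2*m^4 + 10*m^3 + 12*m^2 + 12*m + 32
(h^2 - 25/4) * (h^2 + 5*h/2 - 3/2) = h^4 + 5*h^3/2 - 31*h^2/4 - 125*h/8 + 75/8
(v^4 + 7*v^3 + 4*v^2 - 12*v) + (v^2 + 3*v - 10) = v^4 + 7*v^3 + 5*v^2 - 9*v - 10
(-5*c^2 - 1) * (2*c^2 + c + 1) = -10*c^4 - 5*c^3 - 7*c^2 - c - 1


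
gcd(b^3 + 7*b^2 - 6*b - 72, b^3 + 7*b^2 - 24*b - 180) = b + 6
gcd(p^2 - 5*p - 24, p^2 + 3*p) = p + 3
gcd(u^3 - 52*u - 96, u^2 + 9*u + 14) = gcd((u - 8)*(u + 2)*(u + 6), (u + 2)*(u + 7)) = u + 2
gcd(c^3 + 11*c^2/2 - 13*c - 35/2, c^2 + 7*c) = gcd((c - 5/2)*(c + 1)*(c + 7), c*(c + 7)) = c + 7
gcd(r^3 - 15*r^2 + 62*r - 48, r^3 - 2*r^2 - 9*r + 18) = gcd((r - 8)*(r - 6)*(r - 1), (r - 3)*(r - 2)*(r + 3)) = 1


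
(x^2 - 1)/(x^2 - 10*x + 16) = (x^2 - 1)/(x^2 - 10*x + 16)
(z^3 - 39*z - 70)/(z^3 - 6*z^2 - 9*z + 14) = (z + 5)/(z - 1)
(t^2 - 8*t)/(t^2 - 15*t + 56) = t/(t - 7)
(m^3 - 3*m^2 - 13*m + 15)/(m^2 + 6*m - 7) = (m^2 - 2*m - 15)/(m + 7)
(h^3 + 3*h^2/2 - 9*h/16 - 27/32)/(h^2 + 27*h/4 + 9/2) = (8*h^2 + 6*h - 9)/(8*(h + 6))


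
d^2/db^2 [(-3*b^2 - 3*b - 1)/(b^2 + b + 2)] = 10*(3*b^2 + 3*b - 1)/(b^6 + 3*b^5 + 9*b^4 + 13*b^3 + 18*b^2 + 12*b + 8)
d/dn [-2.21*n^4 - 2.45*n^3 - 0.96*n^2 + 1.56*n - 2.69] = -8.84*n^3 - 7.35*n^2 - 1.92*n + 1.56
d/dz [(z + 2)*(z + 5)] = 2*z + 7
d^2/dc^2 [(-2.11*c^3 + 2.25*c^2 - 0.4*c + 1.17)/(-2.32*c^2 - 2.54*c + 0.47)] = (-7.105427357601e-15*c^4 + 62.65076*c^3 - 67.618356*c^2 - 35.953902*c - 17.68729)/(12.487168*c^6 + 41.013888*c^5 + 37.313952*c^4 - 0.230631999999996*c^3 - 7.559292*c^2 + 1.683258*c - 0.103823)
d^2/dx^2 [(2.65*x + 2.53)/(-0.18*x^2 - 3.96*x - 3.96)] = (-(0.36*x + 3.96)*(0.72*x + 7.92)*(2.65*x + 2.53) + (2.862*x + 21.8988)*(0.18*x^2 + 3.96*x + 3.96))/(0.18*x^2 + 3.96*x + 3.96)^3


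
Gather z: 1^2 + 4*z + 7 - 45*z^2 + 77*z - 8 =-45*z^2 + 81*z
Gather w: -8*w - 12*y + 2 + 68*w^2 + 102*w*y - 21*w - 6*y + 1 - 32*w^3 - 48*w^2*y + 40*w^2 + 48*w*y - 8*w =-32*w^3 + w^2*(108 - 48*y) + w*(150*y - 37) - 18*y + 3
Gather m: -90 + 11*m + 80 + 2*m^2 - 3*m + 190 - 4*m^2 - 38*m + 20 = -2*m^2 - 30*m + 200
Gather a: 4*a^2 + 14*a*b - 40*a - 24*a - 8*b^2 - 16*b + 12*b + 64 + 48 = 4*a^2 + a*(14*b - 64) - 8*b^2 - 4*b + 112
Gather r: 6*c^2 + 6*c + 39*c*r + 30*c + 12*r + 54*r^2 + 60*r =6*c^2 + 36*c + 54*r^2 + r*(39*c + 72)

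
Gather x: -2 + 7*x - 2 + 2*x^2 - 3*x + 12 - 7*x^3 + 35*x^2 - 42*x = -7*x^3 + 37*x^2 - 38*x + 8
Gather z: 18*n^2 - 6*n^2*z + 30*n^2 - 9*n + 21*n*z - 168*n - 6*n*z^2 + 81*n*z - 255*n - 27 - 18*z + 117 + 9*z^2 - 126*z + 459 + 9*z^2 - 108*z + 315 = 48*n^2 - 432*n + z^2*(18 - 6*n) + z*(-6*n^2 + 102*n - 252) + 864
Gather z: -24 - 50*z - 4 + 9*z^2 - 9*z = 9*z^2 - 59*z - 28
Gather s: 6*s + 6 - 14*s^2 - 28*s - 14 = -14*s^2 - 22*s - 8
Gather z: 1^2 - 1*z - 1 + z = 0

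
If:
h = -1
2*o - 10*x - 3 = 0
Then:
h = -1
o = 5*x + 3/2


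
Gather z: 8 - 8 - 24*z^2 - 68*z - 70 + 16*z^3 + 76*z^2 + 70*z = 16*z^3 + 52*z^2 + 2*z - 70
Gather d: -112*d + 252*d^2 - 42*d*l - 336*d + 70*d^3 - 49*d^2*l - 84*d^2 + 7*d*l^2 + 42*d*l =70*d^3 + d^2*(168 - 49*l) + d*(7*l^2 - 448)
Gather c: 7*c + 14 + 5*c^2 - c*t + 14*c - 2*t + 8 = 5*c^2 + c*(21 - t) - 2*t + 22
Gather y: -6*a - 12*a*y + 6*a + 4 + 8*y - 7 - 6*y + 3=y*(2 - 12*a)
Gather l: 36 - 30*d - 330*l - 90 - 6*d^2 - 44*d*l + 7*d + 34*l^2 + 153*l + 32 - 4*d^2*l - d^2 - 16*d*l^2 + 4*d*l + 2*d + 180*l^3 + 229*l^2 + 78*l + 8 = -7*d^2 - 21*d + 180*l^3 + l^2*(263 - 16*d) + l*(-4*d^2 - 40*d - 99) - 14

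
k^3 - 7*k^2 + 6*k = k*(k - 6)*(k - 1)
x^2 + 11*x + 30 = (x + 5)*(x + 6)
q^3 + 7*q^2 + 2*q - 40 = (q - 2)*(q + 4)*(q + 5)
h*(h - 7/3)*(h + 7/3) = h^3 - 49*h/9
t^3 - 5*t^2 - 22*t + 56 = (t - 7)*(t - 2)*(t + 4)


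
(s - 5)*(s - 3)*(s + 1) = s^3 - 7*s^2 + 7*s + 15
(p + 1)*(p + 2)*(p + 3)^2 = p^4 + 9*p^3 + 29*p^2 + 39*p + 18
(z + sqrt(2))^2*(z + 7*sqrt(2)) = z^3 + 9*sqrt(2)*z^2 + 30*z + 14*sqrt(2)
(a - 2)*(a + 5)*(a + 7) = a^3 + 10*a^2 + 11*a - 70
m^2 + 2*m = m*(m + 2)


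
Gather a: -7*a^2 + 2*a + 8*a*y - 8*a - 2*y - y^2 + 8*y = -7*a^2 + a*(8*y - 6) - y^2 + 6*y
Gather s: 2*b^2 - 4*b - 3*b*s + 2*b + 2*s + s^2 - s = 2*b^2 - 2*b + s^2 + s*(1 - 3*b)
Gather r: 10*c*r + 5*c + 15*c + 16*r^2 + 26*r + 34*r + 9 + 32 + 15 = 20*c + 16*r^2 + r*(10*c + 60) + 56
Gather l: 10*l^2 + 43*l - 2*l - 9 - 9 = 10*l^2 + 41*l - 18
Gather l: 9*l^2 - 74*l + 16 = 9*l^2 - 74*l + 16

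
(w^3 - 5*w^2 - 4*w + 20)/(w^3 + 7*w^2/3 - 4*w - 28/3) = 3*(w - 5)/(3*w + 7)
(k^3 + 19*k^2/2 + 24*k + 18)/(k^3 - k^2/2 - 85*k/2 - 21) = (2*k^2 + 7*k + 6)/(2*k^2 - 13*k - 7)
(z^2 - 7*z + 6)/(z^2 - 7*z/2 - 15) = 2*(z - 1)/(2*z + 5)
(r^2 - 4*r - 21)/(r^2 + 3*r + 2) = (r^2 - 4*r - 21)/(r^2 + 3*r + 2)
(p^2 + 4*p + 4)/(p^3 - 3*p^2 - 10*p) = (p + 2)/(p*(p - 5))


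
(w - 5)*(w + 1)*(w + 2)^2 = w^4 - 17*w^2 - 36*w - 20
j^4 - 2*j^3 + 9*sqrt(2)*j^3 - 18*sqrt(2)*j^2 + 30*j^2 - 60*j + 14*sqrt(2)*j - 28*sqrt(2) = (j - 2)*(j + sqrt(2))^2*(j + 7*sqrt(2))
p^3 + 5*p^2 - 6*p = p*(p - 1)*(p + 6)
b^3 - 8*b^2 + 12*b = b*(b - 6)*(b - 2)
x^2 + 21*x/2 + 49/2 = (x + 7/2)*(x + 7)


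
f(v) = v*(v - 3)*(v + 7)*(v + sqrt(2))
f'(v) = v*(v - 3)*(v + 7) + v*(v - 3)*(v + sqrt(2)) + v*(v + 7)*(v + sqrt(2)) + (v - 3)*(v + 7)*(v + sqrt(2))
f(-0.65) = 11.51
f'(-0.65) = -3.99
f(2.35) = -53.76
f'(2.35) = 39.80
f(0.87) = -33.31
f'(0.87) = -41.47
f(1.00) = -38.63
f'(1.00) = -40.14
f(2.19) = -58.76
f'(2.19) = 23.01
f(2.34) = -54.15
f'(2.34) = 38.69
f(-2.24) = -46.14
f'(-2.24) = 75.58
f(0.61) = -22.46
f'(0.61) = -41.47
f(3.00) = 0.00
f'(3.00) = 132.43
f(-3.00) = -114.18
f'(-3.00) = 100.54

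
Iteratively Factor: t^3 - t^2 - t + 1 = (t - 1)*(t^2 - 1) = (t - 1)^2*(t + 1)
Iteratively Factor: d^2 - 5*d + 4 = (d - 1)*(d - 4)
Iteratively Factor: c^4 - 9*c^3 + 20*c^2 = (c - 5)*(c^3 - 4*c^2) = c*(c - 5)*(c^2 - 4*c) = c*(c - 5)*(c - 4)*(c)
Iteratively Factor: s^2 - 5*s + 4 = (s - 1)*(s - 4)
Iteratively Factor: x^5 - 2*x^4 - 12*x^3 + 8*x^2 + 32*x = (x - 2)*(x^4 - 12*x^2 - 16*x) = (x - 2)*(x + 2)*(x^3 - 2*x^2 - 8*x) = (x - 2)*(x + 2)^2*(x^2 - 4*x) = x*(x - 2)*(x + 2)^2*(x - 4)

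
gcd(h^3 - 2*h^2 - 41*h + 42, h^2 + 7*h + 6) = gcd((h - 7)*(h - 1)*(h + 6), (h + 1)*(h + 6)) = h + 6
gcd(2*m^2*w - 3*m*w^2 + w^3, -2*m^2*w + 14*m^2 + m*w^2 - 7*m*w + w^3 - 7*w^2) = -m + w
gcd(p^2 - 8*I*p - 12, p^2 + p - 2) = 1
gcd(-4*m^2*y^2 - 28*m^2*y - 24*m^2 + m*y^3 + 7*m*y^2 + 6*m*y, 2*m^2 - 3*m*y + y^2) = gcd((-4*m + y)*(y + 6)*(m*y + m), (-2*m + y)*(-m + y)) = 1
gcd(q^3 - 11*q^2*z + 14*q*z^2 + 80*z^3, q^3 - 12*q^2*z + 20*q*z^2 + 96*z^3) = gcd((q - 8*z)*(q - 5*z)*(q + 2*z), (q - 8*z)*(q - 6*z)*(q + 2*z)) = -q^2 + 6*q*z + 16*z^2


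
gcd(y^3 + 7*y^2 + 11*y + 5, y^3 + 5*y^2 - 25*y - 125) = y + 5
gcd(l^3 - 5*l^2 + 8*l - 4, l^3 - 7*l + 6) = l^2 - 3*l + 2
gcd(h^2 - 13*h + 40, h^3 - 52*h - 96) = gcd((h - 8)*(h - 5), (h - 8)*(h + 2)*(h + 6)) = h - 8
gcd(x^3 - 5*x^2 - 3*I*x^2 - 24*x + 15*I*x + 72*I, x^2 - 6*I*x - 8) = 1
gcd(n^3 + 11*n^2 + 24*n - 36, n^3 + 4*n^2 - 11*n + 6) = n^2 + 5*n - 6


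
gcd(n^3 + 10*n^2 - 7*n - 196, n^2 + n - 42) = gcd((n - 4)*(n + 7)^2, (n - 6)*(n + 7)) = n + 7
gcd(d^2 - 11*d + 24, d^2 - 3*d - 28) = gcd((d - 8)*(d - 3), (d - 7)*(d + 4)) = 1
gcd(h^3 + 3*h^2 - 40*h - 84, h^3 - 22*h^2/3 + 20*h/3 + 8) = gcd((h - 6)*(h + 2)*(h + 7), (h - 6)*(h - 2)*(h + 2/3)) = h - 6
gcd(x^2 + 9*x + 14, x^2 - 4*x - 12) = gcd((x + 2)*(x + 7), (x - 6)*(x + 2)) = x + 2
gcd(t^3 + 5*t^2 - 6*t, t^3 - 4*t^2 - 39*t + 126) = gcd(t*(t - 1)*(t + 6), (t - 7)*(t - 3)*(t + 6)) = t + 6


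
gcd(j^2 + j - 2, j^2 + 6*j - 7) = j - 1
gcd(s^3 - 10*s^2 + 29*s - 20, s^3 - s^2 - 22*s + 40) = s - 4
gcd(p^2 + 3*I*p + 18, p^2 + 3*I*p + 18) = p^2 + 3*I*p + 18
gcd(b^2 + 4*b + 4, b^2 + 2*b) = b + 2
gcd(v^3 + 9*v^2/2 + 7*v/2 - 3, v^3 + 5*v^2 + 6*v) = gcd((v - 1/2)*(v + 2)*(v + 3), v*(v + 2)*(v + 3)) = v^2 + 5*v + 6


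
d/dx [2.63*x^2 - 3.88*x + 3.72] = 5.26*x - 3.88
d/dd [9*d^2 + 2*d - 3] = 18*d + 2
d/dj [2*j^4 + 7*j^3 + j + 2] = 8*j^3 + 21*j^2 + 1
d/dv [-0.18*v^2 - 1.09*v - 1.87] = -0.36*v - 1.09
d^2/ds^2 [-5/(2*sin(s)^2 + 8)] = 5*(2*sin(s)^4 - 11*sin(s)^2 + 4)/(sin(s)^2 + 4)^3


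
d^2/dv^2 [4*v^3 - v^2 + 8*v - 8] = 24*v - 2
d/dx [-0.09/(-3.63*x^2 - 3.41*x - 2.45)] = (-0.6534*x - 0.3069)/(3.63*x^2 + 3.41*x + 2.45)^2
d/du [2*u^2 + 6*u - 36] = 4*u + 6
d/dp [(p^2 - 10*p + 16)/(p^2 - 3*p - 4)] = (7*p^2 - 40*p + 88)/(p^4 - 6*p^3 + p^2 + 24*p + 16)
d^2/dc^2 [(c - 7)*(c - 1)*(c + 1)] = 6*c - 14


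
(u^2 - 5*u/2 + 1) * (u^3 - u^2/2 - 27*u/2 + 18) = u^5 - 3*u^4 - 45*u^3/4 + 205*u^2/4 - 117*u/2 + 18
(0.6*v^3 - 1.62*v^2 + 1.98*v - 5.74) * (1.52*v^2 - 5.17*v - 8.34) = 0.912*v^5 - 5.5644*v^4 + 6.381*v^3 - 5.4506*v^2 + 13.1626*v + 47.8716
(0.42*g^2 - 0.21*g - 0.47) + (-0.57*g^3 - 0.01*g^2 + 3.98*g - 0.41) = -0.57*g^3 + 0.41*g^2 + 3.77*g - 0.88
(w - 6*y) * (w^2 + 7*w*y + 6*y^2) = w^3 + w^2*y - 36*w*y^2 - 36*y^3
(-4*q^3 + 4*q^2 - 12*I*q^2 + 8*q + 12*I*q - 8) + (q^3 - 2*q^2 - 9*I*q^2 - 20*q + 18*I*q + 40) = -3*q^3 + 2*q^2 - 21*I*q^2 - 12*q + 30*I*q + 32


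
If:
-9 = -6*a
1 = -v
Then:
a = 3/2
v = -1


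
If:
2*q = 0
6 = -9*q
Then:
No Solution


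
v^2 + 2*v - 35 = (v - 5)*(v + 7)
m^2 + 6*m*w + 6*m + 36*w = (m + 6)*(m + 6*w)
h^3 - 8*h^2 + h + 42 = (h - 7)*(h - 3)*(h + 2)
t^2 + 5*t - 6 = (t - 1)*(t + 6)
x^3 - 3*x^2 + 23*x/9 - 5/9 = (x - 5/3)*(x - 1)*(x - 1/3)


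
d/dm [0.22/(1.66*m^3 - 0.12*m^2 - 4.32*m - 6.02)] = (-1.0956*m^2 + 0.0528*m + 0.9504)/(-1.66*m^3 + 0.12*m^2 + 4.32*m + 6.02)^2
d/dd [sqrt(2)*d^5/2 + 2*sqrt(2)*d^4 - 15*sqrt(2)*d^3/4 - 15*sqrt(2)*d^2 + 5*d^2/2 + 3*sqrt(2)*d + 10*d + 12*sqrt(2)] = 5*sqrt(2)*d^4/2 + 8*sqrt(2)*d^3 - 45*sqrt(2)*d^2/4 - 30*sqrt(2)*d + 5*d + 3*sqrt(2) + 10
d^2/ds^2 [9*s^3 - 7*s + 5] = 54*s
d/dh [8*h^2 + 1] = 16*h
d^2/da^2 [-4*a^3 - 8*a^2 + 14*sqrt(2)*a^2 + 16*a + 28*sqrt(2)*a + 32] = -24*a - 16 + 28*sqrt(2)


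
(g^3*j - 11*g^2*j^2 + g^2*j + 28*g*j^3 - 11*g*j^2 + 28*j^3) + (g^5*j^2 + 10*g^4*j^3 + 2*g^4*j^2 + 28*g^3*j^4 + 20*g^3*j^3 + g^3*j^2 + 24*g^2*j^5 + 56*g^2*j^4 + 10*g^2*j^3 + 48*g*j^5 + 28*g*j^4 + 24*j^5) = g^5*j^2 + 10*g^4*j^3 + 2*g^4*j^2 + 28*g^3*j^4 + 20*g^3*j^3 + g^3*j^2 + g^3*j + 24*g^2*j^5 + 56*g^2*j^4 + 10*g^2*j^3 - 11*g^2*j^2 + g^2*j + 48*g*j^5 + 28*g*j^4 + 28*g*j^3 - 11*g*j^2 + 24*j^5 + 28*j^3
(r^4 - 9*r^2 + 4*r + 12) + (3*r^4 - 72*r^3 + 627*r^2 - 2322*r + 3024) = 4*r^4 - 72*r^3 + 618*r^2 - 2318*r + 3036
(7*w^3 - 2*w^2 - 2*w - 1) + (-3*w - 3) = 7*w^3 - 2*w^2 - 5*w - 4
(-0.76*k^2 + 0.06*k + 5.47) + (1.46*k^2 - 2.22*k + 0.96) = 0.7*k^2 - 2.16*k + 6.43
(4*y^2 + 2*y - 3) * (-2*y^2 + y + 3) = -8*y^4 + 20*y^2 + 3*y - 9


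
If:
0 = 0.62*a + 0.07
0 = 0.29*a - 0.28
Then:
No Solution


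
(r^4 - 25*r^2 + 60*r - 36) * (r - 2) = r^5 - 2*r^4 - 25*r^3 + 110*r^2 - 156*r + 72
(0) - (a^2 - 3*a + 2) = -a^2 + 3*a - 2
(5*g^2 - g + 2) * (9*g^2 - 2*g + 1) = 45*g^4 - 19*g^3 + 25*g^2 - 5*g + 2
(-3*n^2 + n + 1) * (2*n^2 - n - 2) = -6*n^4 + 5*n^3 + 7*n^2 - 3*n - 2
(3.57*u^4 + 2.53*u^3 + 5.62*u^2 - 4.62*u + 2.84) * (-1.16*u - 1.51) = -4.1412*u^5 - 8.3255*u^4 - 10.3395*u^3 - 3.127*u^2 + 3.6818*u - 4.2884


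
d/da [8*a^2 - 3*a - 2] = 16*a - 3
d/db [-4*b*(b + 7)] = -8*b - 28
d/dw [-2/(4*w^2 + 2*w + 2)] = (4*w + 1)/(2*w^2 + w + 1)^2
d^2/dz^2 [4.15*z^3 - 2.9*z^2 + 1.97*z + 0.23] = 24.9*z - 5.8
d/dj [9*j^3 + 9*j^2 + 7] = 9*j*(3*j + 2)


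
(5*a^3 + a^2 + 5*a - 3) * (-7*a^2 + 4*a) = -35*a^5 + 13*a^4 - 31*a^3 + 41*a^2 - 12*a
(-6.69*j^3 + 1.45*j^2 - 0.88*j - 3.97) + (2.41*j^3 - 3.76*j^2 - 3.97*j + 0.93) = -4.28*j^3 - 2.31*j^2 - 4.85*j - 3.04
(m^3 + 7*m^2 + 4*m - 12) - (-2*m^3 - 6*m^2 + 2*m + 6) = 3*m^3 + 13*m^2 + 2*m - 18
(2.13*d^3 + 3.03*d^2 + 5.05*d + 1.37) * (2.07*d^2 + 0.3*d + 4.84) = 4.4091*d^5 + 6.9111*d^4 + 21.6717*d^3 + 19.0161*d^2 + 24.853*d + 6.6308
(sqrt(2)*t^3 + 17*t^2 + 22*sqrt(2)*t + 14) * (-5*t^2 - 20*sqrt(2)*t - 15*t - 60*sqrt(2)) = -5*sqrt(2)*t^5 - 125*t^4 - 15*sqrt(2)*t^4 - 450*sqrt(2)*t^3 - 375*t^3 - 1350*sqrt(2)*t^2 - 950*t^2 - 2850*t - 280*sqrt(2)*t - 840*sqrt(2)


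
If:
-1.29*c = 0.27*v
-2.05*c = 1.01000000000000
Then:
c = -0.49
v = 2.35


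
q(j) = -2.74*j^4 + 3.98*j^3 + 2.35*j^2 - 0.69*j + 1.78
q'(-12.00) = 20601.15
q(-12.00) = -63345.62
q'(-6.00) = 2768.31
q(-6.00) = -4320.20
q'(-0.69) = 5.35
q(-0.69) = 1.45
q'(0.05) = -0.43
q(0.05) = 1.75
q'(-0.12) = -1.06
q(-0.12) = 1.89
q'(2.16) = -45.28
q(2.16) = -8.28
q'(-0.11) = -1.05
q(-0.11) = 1.88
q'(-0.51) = 1.47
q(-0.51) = 2.03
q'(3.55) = -323.87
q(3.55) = -228.17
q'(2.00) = -31.21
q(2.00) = -2.20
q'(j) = -10.96*j^3 + 11.94*j^2 + 4.7*j - 0.69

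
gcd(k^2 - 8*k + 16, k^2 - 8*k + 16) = k^2 - 8*k + 16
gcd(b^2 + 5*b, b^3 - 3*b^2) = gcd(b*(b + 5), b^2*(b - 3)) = b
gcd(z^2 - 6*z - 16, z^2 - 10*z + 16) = z - 8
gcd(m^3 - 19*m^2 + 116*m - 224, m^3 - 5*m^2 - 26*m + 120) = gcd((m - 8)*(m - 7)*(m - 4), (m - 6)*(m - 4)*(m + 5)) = m - 4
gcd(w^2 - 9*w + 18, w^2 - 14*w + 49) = 1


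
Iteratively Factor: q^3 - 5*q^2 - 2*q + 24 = (q + 2)*(q^2 - 7*q + 12) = (q - 4)*(q + 2)*(q - 3)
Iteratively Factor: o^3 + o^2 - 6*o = (o)*(o^2 + o - 6) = o*(o - 2)*(o + 3)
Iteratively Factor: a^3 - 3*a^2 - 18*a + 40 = (a - 5)*(a^2 + 2*a - 8) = (a - 5)*(a + 4)*(a - 2)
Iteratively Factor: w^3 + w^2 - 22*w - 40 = (w + 4)*(w^2 - 3*w - 10) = (w - 5)*(w + 4)*(w + 2)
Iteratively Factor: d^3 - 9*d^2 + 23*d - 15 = (d - 3)*(d^2 - 6*d + 5) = (d - 3)*(d - 1)*(d - 5)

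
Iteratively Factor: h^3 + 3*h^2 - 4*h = (h)*(h^2 + 3*h - 4) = h*(h + 4)*(h - 1)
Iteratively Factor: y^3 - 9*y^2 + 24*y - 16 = (y - 4)*(y^2 - 5*y + 4) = (y - 4)^2*(y - 1)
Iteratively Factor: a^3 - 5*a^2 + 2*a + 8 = (a - 2)*(a^2 - 3*a - 4) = (a - 4)*(a - 2)*(a + 1)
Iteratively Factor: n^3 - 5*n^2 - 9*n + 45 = (n + 3)*(n^2 - 8*n + 15) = (n - 3)*(n + 3)*(n - 5)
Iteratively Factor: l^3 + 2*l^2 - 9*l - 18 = (l + 3)*(l^2 - l - 6) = (l - 3)*(l + 3)*(l + 2)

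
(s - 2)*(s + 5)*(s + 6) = s^3 + 9*s^2 + 8*s - 60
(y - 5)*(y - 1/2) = y^2 - 11*y/2 + 5/2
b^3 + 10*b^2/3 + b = b*(b + 1/3)*(b + 3)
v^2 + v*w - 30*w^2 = (v - 5*w)*(v + 6*w)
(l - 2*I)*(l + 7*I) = l^2 + 5*I*l + 14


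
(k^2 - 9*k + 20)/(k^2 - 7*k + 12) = (k - 5)/(k - 3)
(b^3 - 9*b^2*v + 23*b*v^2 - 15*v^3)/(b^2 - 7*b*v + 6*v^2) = (-b^2 + 8*b*v - 15*v^2)/(-b + 6*v)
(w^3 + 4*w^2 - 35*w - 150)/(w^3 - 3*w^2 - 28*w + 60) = (w + 5)/(w - 2)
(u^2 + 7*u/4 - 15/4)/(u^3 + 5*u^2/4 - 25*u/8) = 2*(u + 3)/(u*(2*u + 5))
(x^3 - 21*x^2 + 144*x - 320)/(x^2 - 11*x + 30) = (x^2 - 16*x + 64)/(x - 6)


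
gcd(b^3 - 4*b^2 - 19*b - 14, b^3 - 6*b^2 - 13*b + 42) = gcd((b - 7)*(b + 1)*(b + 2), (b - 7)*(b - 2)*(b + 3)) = b - 7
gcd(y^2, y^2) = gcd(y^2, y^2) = y^2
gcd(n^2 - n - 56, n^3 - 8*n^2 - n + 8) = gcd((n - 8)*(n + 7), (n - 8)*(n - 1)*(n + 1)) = n - 8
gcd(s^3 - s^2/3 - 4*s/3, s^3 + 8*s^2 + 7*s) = s^2 + s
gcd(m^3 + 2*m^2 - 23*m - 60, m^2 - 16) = m + 4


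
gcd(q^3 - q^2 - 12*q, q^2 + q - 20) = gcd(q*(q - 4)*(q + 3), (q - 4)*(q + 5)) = q - 4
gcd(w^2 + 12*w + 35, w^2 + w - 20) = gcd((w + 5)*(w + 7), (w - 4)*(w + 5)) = w + 5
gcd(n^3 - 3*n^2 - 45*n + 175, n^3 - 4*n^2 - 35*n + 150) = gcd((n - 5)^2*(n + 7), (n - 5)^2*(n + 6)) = n^2 - 10*n + 25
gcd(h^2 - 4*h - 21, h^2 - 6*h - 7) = h - 7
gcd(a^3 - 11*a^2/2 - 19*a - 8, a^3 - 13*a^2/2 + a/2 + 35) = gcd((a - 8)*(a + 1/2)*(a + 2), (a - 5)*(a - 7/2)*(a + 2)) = a + 2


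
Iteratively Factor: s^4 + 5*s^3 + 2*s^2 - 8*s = (s + 2)*(s^3 + 3*s^2 - 4*s) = (s + 2)*(s + 4)*(s^2 - s) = s*(s + 2)*(s + 4)*(s - 1)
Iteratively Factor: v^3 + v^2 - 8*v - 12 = (v + 2)*(v^2 - v - 6) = (v + 2)^2*(v - 3)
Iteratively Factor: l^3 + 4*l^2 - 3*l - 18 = (l + 3)*(l^2 + l - 6) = (l + 3)^2*(l - 2)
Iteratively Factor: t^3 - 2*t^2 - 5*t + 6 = (t - 3)*(t^2 + t - 2) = (t - 3)*(t - 1)*(t + 2)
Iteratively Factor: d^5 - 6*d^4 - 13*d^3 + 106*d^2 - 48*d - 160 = (d - 2)*(d^4 - 4*d^3 - 21*d^2 + 64*d + 80) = (d - 5)*(d - 2)*(d^3 + d^2 - 16*d - 16) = (d - 5)*(d - 2)*(d + 1)*(d^2 - 16) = (d - 5)*(d - 2)*(d + 1)*(d + 4)*(d - 4)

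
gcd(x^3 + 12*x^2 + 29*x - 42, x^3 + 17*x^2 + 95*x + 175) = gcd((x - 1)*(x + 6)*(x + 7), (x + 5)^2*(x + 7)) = x + 7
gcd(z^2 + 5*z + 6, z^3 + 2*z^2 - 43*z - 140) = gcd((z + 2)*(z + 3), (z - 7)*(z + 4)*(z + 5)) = 1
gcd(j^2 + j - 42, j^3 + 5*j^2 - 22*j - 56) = j + 7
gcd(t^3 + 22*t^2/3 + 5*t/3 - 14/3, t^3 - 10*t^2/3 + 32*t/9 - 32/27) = t - 2/3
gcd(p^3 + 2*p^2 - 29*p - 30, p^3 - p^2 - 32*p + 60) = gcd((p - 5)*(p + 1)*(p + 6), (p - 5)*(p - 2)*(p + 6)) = p^2 + p - 30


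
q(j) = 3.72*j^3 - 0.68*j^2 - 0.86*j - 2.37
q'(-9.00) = 915.34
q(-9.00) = -2761.59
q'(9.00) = 890.86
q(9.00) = 2646.69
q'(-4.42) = 223.18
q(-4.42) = -333.08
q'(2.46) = 63.33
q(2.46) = 46.78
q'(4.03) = 174.91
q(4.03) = 226.60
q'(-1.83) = 39.00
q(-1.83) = -25.87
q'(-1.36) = 21.63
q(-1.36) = -11.82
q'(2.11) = 45.96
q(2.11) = 27.73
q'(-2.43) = 68.34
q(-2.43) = -57.67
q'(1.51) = 22.53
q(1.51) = 7.59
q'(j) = 11.16*j^2 - 1.36*j - 0.86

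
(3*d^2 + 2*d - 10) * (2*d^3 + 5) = 6*d^5 + 4*d^4 - 20*d^3 + 15*d^2 + 10*d - 50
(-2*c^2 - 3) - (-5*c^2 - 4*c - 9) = 3*c^2 + 4*c + 6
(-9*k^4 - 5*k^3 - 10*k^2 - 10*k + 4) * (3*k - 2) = -27*k^5 + 3*k^4 - 20*k^3 - 10*k^2 + 32*k - 8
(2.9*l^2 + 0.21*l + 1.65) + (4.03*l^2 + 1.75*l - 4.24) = 6.93*l^2 + 1.96*l - 2.59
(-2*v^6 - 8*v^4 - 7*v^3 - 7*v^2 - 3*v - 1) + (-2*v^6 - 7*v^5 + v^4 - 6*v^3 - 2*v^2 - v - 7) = -4*v^6 - 7*v^5 - 7*v^4 - 13*v^3 - 9*v^2 - 4*v - 8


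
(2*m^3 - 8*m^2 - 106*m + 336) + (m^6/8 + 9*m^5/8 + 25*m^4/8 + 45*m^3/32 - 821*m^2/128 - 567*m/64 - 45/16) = m^6/8 + 9*m^5/8 + 25*m^4/8 + 109*m^3/32 - 1845*m^2/128 - 7351*m/64 + 5331/16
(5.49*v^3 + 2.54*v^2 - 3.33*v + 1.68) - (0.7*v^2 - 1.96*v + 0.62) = 5.49*v^3 + 1.84*v^2 - 1.37*v + 1.06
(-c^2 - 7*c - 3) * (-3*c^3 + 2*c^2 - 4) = 3*c^5 + 19*c^4 - 5*c^3 - 2*c^2 + 28*c + 12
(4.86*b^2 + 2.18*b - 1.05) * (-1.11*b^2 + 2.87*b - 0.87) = -5.3946*b^4 + 11.5284*b^3 + 3.1939*b^2 - 4.9101*b + 0.9135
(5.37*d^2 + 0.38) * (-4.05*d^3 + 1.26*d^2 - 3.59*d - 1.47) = -21.7485*d^5 + 6.7662*d^4 - 20.8173*d^3 - 7.4151*d^2 - 1.3642*d - 0.5586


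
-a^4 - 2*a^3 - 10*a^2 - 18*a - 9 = (a - 3*I)*(a + 3*I)*(I*a + I)^2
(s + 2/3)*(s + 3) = s^2 + 11*s/3 + 2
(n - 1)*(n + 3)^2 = n^3 + 5*n^2 + 3*n - 9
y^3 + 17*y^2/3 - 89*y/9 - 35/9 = (y - 5/3)*(y + 1/3)*(y + 7)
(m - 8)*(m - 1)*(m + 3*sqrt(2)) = m^3 - 9*m^2 + 3*sqrt(2)*m^2 - 27*sqrt(2)*m + 8*m + 24*sqrt(2)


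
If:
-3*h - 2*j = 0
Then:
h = -2*j/3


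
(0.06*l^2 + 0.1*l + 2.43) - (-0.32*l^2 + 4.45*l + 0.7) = 0.38*l^2 - 4.35*l + 1.73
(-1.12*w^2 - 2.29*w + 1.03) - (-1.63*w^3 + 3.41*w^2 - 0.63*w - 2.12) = 1.63*w^3 - 4.53*w^2 - 1.66*w + 3.15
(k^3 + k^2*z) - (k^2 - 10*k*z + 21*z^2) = k^3 + k^2*z - k^2 + 10*k*z - 21*z^2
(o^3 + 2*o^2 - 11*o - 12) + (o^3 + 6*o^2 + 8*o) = 2*o^3 + 8*o^2 - 3*o - 12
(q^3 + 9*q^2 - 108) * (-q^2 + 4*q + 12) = -q^5 - 5*q^4 + 48*q^3 + 216*q^2 - 432*q - 1296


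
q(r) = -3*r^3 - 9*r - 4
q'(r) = -9*r^2 - 9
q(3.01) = -112.90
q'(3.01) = -90.54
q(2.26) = -58.97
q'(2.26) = -54.97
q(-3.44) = 149.08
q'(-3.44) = -115.50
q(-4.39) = 289.32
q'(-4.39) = -182.45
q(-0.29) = -1.32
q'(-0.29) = -9.76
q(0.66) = -10.80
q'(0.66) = -12.92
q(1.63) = -31.66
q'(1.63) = -32.91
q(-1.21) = 12.20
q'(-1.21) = -22.18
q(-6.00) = 698.00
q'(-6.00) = -333.00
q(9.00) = -2272.00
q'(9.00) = -738.00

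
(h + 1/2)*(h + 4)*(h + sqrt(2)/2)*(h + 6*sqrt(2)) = h^4 + 9*h^3/2 + 13*sqrt(2)*h^3/2 + 8*h^2 + 117*sqrt(2)*h^2/4 + 13*sqrt(2)*h + 27*h + 12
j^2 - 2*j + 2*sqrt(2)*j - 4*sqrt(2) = (j - 2)*(j + 2*sqrt(2))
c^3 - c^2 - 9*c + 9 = (c - 3)*(c - 1)*(c + 3)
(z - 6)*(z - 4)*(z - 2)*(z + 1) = z^4 - 11*z^3 + 32*z^2 - 4*z - 48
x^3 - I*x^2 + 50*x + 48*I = (x - 8*I)*(x + I)*(x + 6*I)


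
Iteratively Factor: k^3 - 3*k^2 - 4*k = (k)*(k^2 - 3*k - 4) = k*(k + 1)*(k - 4)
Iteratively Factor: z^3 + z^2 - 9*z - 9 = (z - 3)*(z^2 + 4*z + 3) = (z - 3)*(z + 3)*(z + 1)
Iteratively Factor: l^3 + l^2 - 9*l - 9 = (l + 1)*(l^2 - 9) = (l - 3)*(l + 1)*(l + 3)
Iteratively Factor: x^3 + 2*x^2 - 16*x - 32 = (x - 4)*(x^2 + 6*x + 8) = (x - 4)*(x + 2)*(x + 4)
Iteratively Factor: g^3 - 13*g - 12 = (g + 3)*(g^2 - 3*g - 4) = (g - 4)*(g + 3)*(g + 1)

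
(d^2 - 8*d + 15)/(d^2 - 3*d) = (d - 5)/d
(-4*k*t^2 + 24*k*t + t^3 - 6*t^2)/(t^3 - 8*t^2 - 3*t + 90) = t*(-4*k + t)/(t^2 - 2*t - 15)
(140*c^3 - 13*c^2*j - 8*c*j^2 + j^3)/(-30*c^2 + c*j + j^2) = (-28*c^2 - 3*c*j + j^2)/(6*c + j)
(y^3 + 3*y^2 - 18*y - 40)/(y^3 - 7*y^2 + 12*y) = (y^2 + 7*y + 10)/(y*(y - 3))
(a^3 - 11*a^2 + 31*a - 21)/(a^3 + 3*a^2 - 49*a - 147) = (a^2 - 4*a + 3)/(a^2 + 10*a + 21)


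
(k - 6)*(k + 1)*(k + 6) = k^3 + k^2 - 36*k - 36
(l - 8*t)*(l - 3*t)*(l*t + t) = l^3*t - 11*l^2*t^2 + l^2*t + 24*l*t^3 - 11*l*t^2 + 24*t^3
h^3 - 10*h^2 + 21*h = h*(h - 7)*(h - 3)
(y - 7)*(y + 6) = y^2 - y - 42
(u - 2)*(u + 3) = u^2 + u - 6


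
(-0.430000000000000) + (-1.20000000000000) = -1.63000000000000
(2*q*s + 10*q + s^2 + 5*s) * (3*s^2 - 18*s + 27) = 6*q*s^3 - 6*q*s^2 - 126*q*s + 270*q + 3*s^4 - 3*s^3 - 63*s^2 + 135*s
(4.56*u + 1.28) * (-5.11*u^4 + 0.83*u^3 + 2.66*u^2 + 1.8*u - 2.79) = -23.3016*u^5 - 2.756*u^4 + 13.192*u^3 + 11.6128*u^2 - 10.4184*u - 3.5712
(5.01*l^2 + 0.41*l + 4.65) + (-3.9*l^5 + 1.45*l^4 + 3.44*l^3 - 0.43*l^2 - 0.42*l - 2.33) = -3.9*l^5 + 1.45*l^4 + 3.44*l^3 + 4.58*l^2 - 0.01*l + 2.32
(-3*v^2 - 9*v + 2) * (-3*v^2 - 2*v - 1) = 9*v^4 + 33*v^3 + 15*v^2 + 5*v - 2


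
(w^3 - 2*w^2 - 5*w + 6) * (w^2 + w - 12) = w^5 - w^4 - 19*w^3 + 25*w^2 + 66*w - 72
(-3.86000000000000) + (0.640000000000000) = -3.22000000000000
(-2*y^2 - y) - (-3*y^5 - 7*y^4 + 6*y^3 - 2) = 3*y^5 + 7*y^4 - 6*y^3 - 2*y^2 - y + 2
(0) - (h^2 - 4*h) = -h^2 + 4*h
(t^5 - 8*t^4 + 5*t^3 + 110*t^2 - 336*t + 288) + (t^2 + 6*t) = t^5 - 8*t^4 + 5*t^3 + 111*t^2 - 330*t + 288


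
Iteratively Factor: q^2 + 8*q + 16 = (q + 4)*(q + 4)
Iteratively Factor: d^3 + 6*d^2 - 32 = (d - 2)*(d^2 + 8*d + 16) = (d - 2)*(d + 4)*(d + 4)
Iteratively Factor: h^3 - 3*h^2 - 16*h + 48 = (h + 4)*(h^2 - 7*h + 12) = (h - 4)*(h + 4)*(h - 3)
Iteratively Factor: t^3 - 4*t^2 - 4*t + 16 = (t - 4)*(t^2 - 4) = (t - 4)*(t + 2)*(t - 2)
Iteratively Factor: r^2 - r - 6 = (r - 3)*(r + 2)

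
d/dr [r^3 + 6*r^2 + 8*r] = 3*r^2 + 12*r + 8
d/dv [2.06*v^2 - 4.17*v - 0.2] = 4.12*v - 4.17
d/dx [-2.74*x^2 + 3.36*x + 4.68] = 3.36 - 5.48*x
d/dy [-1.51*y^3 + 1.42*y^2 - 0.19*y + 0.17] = -4.53*y^2 + 2.84*y - 0.19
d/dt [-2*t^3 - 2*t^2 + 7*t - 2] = -6*t^2 - 4*t + 7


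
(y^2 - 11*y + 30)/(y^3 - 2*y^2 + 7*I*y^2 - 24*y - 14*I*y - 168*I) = (y - 5)/(y^2 + y*(4 + 7*I) + 28*I)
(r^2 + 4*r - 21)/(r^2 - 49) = (r - 3)/(r - 7)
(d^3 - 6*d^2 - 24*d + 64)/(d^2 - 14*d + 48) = (d^2 + 2*d - 8)/(d - 6)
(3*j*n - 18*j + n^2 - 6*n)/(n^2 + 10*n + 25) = (3*j*n - 18*j + n^2 - 6*n)/(n^2 + 10*n + 25)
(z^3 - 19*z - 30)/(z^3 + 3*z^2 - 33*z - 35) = (z^2 + 5*z + 6)/(z^2 + 8*z + 7)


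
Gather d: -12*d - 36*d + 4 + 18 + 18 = 40 - 48*d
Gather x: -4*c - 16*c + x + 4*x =-20*c + 5*x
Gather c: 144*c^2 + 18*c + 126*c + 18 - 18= 144*c^2 + 144*c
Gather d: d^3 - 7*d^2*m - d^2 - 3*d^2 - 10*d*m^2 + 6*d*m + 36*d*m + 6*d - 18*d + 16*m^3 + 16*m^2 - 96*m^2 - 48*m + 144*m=d^3 + d^2*(-7*m - 4) + d*(-10*m^2 + 42*m - 12) + 16*m^3 - 80*m^2 + 96*m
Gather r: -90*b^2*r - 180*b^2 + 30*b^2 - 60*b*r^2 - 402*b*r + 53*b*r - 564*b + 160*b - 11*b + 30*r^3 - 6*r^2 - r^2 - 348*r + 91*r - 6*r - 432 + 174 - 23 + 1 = -150*b^2 - 415*b + 30*r^3 + r^2*(-60*b - 7) + r*(-90*b^2 - 349*b - 263) - 280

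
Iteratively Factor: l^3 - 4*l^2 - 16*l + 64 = (l + 4)*(l^2 - 8*l + 16) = (l - 4)*(l + 4)*(l - 4)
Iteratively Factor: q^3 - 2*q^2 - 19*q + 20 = (q - 5)*(q^2 + 3*q - 4) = (q - 5)*(q - 1)*(q + 4)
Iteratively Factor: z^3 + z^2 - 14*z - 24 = (z + 3)*(z^2 - 2*z - 8) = (z - 4)*(z + 3)*(z + 2)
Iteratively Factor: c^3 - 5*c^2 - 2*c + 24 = (c - 3)*(c^2 - 2*c - 8) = (c - 4)*(c - 3)*(c + 2)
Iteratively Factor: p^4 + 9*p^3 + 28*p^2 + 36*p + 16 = (p + 1)*(p^3 + 8*p^2 + 20*p + 16) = (p + 1)*(p + 2)*(p^2 + 6*p + 8) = (p + 1)*(p + 2)^2*(p + 4)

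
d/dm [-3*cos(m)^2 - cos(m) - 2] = (6*cos(m) + 1)*sin(m)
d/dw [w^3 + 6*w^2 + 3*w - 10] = 3*w^2 + 12*w + 3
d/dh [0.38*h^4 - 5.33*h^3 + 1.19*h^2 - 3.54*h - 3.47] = 1.52*h^3 - 15.99*h^2 + 2.38*h - 3.54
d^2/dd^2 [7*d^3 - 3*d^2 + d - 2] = 42*d - 6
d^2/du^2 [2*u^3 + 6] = 12*u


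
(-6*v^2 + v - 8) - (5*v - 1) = -6*v^2 - 4*v - 7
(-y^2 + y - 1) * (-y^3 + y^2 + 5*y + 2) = y^5 - 2*y^4 - 3*y^3 + 2*y^2 - 3*y - 2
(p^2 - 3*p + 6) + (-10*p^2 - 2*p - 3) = -9*p^2 - 5*p + 3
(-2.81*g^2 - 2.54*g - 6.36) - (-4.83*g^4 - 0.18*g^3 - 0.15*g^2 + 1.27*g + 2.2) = 4.83*g^4 + 0.18*g^3 - 2.66*g^2 - 3.81*g - 8.56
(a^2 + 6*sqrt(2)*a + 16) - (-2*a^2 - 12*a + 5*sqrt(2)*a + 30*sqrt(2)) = 3*a^2 + sqrt(2)*a + 12*a - 30*sqrt(2) + 16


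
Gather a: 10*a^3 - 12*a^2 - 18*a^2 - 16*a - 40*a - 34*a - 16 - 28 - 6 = 10*a^3 - 30*a^2 - 90*a - 50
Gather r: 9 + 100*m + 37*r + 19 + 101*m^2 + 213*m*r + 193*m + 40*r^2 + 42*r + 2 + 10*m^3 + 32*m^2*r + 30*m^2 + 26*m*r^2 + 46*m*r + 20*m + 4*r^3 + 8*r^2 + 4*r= 10*m^3 + 131*m^2 + 313*m + 4*r^3 + r^2*(26*m + 48) + r*(32*m^2 + 259*m + 83) + 30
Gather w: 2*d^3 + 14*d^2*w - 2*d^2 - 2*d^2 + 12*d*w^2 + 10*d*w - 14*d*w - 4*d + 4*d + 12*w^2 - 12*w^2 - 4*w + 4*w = 2*d^3 - 4*d^2 + 12*d*w^2 + w*(14*d^2 - 4*d)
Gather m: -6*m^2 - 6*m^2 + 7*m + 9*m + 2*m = -12*m^2 + 18*m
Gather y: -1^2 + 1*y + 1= y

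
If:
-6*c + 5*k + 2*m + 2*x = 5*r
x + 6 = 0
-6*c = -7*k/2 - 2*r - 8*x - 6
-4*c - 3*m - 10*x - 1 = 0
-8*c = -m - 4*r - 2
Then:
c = 3637/516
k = 6881/387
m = 3974/387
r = 8537/774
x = -6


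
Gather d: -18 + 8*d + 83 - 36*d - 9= 56 - 28*d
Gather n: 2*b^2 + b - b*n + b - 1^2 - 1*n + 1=2*b^2 + 2*b + n*(-b - 1)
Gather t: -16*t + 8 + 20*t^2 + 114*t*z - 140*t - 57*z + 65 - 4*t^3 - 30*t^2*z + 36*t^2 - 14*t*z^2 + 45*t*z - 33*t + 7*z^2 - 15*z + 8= -4*t^3 + t^2*(56 - 30*z) + t*(-14*z^2 + 159*z - 189) + 7*z^2 - 72*z + 81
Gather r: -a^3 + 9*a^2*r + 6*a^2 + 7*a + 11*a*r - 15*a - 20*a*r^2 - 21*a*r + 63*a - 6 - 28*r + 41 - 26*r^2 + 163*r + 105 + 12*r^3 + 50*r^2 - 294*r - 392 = -a^3 + 6*a^2 + 55*a + 12*r^3 + r^2*(24 - 20*a) + r*(9*a^2 - 10*a - 159) - 252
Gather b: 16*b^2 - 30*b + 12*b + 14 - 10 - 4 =16*b^2 - 18*b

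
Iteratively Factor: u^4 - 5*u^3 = (u)*(u^3 - 5*u^2) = u*(u - 5)*(u^2) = u^2*(u - 5)*(u)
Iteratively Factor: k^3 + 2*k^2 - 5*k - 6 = (k + 1)*(k^2 + k - 6) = (k + 1)*(k + 3)*(k - 2)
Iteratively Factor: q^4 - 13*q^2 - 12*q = (q)*(q^3 - 13*q - 12) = q*(q + 1)*(q^2 - q - 12) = q*(q - 4)*(q + 1)*(q + 3)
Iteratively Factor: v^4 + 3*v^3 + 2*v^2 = (v + 1)*(v^3 + 2*v^2) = v*(v + 1)*(v^2 + 2*v) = v*(v + 1)*(v + 2)*(v)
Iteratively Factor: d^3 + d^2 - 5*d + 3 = (d + 3)*(d^2 - 2*d + 1) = (d - 1)*(d + 3)*(d - 1)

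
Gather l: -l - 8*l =-9*l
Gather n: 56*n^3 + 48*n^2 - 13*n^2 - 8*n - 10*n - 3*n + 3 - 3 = 56*n^3 + 35*n^2 - 21*n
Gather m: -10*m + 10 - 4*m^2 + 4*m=-4*m^2 - 6*m + 10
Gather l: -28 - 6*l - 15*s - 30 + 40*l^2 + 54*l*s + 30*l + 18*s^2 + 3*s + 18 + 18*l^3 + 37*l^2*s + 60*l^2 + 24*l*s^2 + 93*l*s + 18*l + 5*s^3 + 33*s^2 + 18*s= 18*l^3 + l^2*(37*s + 100) + l*(24*s^2 + 147*s + 42) + 5*s^3 + 51*s^2 + 6*s - 40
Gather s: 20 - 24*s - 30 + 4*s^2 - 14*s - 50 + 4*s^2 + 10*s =8*s^2 - 28*s - 60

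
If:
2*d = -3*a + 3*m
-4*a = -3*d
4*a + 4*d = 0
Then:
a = 0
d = 0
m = 0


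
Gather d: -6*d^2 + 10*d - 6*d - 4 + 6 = -6*d^2 + 4*d + 2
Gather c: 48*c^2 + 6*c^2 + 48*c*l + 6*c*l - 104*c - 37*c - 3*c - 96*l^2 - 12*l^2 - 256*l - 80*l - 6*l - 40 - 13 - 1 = 54*c^2 + c*(54*l - 144) - 108*l^2 - 342*l - 54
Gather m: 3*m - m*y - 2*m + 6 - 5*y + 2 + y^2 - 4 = m*(1 - y) + y^2 - 5*y + 4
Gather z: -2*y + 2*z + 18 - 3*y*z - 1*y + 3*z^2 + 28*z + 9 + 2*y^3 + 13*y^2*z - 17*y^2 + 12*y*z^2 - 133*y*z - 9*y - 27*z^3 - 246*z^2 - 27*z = 2*y^3 - 17*y^2 - 12*y - 27*z^3 + z^2*(12*y - 243) + z*(13*y^2 - 136*y + 3) + 27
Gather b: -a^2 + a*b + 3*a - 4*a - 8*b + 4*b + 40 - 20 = -a^2 - a + b*(a - 4) + 20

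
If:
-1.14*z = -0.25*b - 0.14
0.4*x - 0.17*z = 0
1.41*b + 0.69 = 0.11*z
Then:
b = -0.49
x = 0.01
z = 0.02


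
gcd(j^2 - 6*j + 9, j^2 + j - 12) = j - 3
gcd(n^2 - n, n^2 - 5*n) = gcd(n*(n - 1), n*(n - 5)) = n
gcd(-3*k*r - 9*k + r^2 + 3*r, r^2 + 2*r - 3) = r + 3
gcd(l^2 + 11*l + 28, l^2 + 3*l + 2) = 1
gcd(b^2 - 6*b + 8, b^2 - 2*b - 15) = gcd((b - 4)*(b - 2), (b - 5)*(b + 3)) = 1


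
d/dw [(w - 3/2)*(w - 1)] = 2*w - 5/2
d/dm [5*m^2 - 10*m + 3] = 10*m - 10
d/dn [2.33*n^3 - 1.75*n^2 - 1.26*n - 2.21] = 6.99*n^2 - 3.5*n - 1.26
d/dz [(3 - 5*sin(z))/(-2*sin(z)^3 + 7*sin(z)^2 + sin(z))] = (-20*sin(z)^3 + 53*sin(z)^2 - 42*sin(z) - 3)*cos(z)/((7*sin(z) + cos(2*z))^2*sin(z)^2)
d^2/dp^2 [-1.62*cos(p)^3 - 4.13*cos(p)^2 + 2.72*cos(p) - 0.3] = -1.505*cos(p) + 8.26*cos(2*p) + 3.645*cos(3*p)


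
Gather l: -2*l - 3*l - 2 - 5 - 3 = -5*l - 10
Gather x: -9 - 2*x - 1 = -2*x - 10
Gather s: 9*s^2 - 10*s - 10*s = 9*s^2 - 20*s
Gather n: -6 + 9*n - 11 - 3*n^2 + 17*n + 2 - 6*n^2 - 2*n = -9*n^2 + 24*n - 15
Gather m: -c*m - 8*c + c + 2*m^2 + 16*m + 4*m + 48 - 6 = -7*c + 2*m^2 + m*(20 - c) + 42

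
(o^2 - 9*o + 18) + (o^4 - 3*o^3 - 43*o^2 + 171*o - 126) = o^4 - 3*o^3 - 42*o^2 + 162*o - 108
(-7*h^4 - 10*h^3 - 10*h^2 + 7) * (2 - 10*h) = 70*h^5 + 86*h^4 + 80*h^3 - 20*h^2 - 70*h + 14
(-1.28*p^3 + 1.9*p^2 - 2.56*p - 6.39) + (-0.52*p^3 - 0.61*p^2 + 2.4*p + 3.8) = -1.8*p^3 + 1.29*p^2 - 0.16*p - 2.59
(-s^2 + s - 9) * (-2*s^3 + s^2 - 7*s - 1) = 2*s^5 - 3*s^4 + 26*s^3 - 15*s^2 + 62*s + 9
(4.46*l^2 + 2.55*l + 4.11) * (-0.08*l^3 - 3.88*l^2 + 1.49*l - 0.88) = -0.3568*l^5 - 17.5088*l^4 - 3.5774*l^3 - 16.0721*l^2 + 3.8799*l - 3.6168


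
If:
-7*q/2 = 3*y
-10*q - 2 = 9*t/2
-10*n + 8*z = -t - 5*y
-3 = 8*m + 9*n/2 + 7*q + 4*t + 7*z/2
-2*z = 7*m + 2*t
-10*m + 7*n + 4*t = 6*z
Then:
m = 88868/751767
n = -56868/250589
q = -53368/250589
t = 21668/751767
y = 186788/751767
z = -110902/250589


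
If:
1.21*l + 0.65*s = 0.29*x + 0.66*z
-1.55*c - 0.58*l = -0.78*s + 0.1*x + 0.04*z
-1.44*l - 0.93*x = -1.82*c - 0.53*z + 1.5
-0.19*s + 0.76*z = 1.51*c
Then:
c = 0.369433740300081*z + 0.0298662667626379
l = 0.206957592919639*z - 0.1787241799172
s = 1.06397395866778*z - 0.237358225324122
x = 0.972419864023513*z - 1.27772104882928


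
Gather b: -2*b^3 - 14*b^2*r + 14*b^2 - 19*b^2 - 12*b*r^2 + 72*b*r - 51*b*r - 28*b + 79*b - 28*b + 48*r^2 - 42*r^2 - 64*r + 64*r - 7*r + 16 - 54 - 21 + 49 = -2*b^3 + b^2*(-14*r - 5) + b*(-12*r^2 + 21*r + 23) + 6*r^2 - 7*r - 10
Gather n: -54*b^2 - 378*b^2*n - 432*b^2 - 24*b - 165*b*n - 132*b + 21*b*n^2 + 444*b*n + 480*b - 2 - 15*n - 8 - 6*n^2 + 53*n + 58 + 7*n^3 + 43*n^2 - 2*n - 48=-486*b^2 + 324*b + 7*n^3 + n^2*(21*b + 37) + n*(-378*b^2 + 279*b + 36)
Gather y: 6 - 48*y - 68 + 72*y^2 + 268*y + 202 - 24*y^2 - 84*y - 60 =48*y^2 + 136*y + 80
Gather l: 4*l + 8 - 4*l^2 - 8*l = -4*l^2 - 4*l + 8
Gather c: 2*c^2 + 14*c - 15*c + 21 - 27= 2*c^2 - c - 6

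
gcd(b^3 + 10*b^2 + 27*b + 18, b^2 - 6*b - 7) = b + 1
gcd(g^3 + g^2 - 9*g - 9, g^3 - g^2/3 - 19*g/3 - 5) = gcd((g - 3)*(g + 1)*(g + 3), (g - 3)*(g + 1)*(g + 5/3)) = g^2 - 2*g - 3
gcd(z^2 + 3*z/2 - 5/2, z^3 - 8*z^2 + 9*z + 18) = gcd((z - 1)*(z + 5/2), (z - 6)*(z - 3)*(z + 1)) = 1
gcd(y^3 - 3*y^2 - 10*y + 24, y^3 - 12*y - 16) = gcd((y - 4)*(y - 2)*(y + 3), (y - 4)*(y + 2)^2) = y - 4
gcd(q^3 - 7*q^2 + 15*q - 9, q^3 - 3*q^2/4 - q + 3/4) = q - 1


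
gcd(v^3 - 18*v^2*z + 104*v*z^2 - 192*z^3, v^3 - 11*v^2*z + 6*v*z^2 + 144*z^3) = v^2 - 14*v*z + 48*z^2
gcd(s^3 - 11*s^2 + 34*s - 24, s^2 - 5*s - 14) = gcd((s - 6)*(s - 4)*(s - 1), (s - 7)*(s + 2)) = 1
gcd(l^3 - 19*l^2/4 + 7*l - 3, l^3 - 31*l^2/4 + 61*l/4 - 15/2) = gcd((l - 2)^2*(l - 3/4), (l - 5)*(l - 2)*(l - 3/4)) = l^2 - 11*l/4 + 3/2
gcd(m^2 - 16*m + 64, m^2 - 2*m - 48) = m - 8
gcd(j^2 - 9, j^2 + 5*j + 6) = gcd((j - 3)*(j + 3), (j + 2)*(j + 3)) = j + 3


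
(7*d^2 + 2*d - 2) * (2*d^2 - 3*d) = 14*d^4 - 17*d^3 - 10*d^2 + 6*d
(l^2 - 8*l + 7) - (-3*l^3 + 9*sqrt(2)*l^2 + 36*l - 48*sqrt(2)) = 3*l^3 - 9*sqrt(2)*l^2 + l^2 - 44*l + 7 + 48*sqrt(2)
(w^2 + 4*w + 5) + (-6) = w^2 + 4*w - 1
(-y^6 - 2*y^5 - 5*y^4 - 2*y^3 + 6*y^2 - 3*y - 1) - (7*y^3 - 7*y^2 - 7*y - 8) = -y^6 - 2*y^5 - 5*y^4 - 9*y^3 + 13*y^2 + 4*y + 7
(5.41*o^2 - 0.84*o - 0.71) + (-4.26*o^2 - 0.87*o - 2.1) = 1.15*o^2 - 1.71*o - 2.81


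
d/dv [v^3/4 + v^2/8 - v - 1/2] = 3*v^2/4 + v/4 - 1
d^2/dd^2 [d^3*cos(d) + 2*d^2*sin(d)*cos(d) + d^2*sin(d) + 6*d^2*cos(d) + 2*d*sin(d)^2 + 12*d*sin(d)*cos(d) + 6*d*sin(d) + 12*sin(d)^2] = -d^3*cos(d) - 7*d^2*sin(d) - 4*d^2*sin(2*d) - 6*d^2*cos(d) - 30*d*sin(d) - 24*d*sin(2*d) + 10*d*cos(d) + 12*d*cos(2*d) + 2*sin(d) + 6*sin(2*d) + 24*cos(d) + 48*cos(2*d)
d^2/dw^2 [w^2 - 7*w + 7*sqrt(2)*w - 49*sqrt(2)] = 2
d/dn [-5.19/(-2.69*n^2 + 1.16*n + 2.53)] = (6.0204 - 27.9222*n)/(-2.69*n^2 + 1.16*n + 2.53)^2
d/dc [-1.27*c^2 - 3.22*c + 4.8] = -2.54*c - 3.22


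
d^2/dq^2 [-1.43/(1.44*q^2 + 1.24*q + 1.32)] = (5.930496*q^2 + 5.106816*q - 1.43*(2.88*q + 1.24)*(5.76*q + 2.48) + 5.436288)/(1.44*q^2 + 1.24*q + 1.32)^3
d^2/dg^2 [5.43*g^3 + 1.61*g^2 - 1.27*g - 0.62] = 32.58*g + 3.22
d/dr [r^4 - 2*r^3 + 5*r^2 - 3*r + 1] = 4*r^3 - 6*r^2 + 10*r - 3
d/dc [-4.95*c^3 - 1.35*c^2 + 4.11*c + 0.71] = -14.85*c^2 - 2.7*c + 4.11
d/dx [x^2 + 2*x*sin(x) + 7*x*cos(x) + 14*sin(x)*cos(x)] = -7*x*sin(x) + 2*x*cos(x) + 2*x + 2*sin(x) + 7*cos(x) + 14*cos(2*x)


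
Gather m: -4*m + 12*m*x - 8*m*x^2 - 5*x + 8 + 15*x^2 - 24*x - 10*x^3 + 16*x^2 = m*(-8*x^2 + 12*x - 4) - 10*x^3 + 31*x^2 - 29*x + 8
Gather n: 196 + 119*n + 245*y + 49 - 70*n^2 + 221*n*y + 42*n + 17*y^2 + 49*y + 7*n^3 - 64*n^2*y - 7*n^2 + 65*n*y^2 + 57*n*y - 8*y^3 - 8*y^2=7*n^3 + n^2*(-64*y - 77) + n*(65*y^2 + 278*y + 161) - 8*y^3 + 9*y^2 + 294*y + 245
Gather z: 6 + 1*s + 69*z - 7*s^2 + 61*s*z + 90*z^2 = -7*s^2 + s + 90*z^2 + z*(61*s + 69) + 6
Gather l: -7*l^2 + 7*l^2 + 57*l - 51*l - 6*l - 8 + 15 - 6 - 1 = 0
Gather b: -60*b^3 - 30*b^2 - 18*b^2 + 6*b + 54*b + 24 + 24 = -60*b^3 - 48*b^2 + 60*b + 48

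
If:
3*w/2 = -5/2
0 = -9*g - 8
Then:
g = -8/9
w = -5/3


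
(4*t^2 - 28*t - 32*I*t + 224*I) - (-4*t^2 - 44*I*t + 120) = 8*t^2 - 28*t + 12*I*t - 120 + 224*I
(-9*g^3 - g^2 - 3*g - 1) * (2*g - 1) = -18*g^4 + 7*g^3 - 5*g^2 + g + 1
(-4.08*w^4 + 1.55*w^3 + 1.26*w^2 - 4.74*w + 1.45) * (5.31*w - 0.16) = -21.6648*w^5 + 8.8833*w^4 + 6.4426*w^3 - 25.371*w^2 + 8.4579*w - 0.232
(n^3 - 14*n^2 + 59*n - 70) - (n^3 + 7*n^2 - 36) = -21*n^2 + 59*n - 34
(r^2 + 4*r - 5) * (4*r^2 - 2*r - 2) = 4*r^4 + 14*r^3 - 30*r^2 + 2*r + 10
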